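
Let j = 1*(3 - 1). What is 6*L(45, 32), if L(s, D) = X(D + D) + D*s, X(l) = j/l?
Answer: 138243/16 ≈ 8640.2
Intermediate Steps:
j = 2 (j = 1*2 = 2)
X(l) = 2/l
L(s, D) = 1/D + D*s (L(s, D) = 2/(D + D) + D*s = 2/((2*D)) + D*s = 2*(1/(2*D)) + D*s = 1/D + D*s)
6*L(45, 32) = 6*(1/32 + 32*45) = 6*(1/32 + 1440) = 6*(46081/32) = 138243/16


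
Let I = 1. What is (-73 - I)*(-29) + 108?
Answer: 2254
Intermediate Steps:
(-73 - I)*(-29) + 108 = (-73 - 1*1)*(-29) + 108 = (-73 - 1)*(-29) + 108 = -74*(-29) + 108 = 2146 + 108 = 2254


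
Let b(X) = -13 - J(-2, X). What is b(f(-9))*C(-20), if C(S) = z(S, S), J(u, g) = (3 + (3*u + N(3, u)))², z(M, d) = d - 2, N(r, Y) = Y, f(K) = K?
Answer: 836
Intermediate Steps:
z(M, d) = -2 + d
J(u, g) = (3 + 4*u)² (J(u, g) = (3 + (3*u + u))² = (3 + 4*u)²)
C(S) = -2 + S
b(X) = -38 (b(X) = -13 - (3 + 4*(-2))² = -13 - (3 - 8)² = -13 - 1*(-5)² = -13 - 1*25 = -13 - 25 = -38)
b(f(-9))*C(-20) = -38*(-2 - 20) = -38*(-22) = 836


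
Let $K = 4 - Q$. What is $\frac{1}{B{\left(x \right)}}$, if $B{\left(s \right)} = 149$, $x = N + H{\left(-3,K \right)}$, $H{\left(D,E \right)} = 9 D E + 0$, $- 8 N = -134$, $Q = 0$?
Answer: $\frac{1}{149} \approx 0.0067114$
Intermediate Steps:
$K = 4$ ($K = 4 - 0 = 4 + 0 = 4$)
$N = \frac{67}{4}$ ($N = \left(- \frac{1}{8}\right) \left(-134\right) = \frac{67}{4} \approx 16.75$)
$H{\left(D,E \right)} = 9 D E$ ($H{\left(D,E \right)} = 9 D E + 0 = 9 D E$)
$x = - \frac{365}{4}$ ($x = \frac{67}{4} + 9 \left(-3\right) 4 = \frac{67}{4} - 108 = - \frac{365}{4} \approx -91.25$)
$\frac{1}{B{\left(x \right)}} = \frac{1}{149}$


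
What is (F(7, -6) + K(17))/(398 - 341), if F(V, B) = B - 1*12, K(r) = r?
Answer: -1/57 ≈ -0.017544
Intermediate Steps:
F(V, B) = -12 + B (F(V, B) = B - 12 = -12 + B)
(F(7, -6) + K(17))/(398 - 341) = ((-12 - 6) + 17)/(398 - 341) = (-18 + 17)/57 = -1*1/57 = -1/57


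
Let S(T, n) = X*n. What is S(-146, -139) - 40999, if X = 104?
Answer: -55455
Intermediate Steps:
S(T, n) = 104*n
S(-146, -139) - 40999 = 104*(-139) - 40999 = -14456 - 40999 = -55455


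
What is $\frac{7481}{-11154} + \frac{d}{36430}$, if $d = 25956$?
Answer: $\frac{8490197}{203170110} \approx 0.041789$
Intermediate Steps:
$\frac{7481}{-11154} + \frac{d}{36430} = \frac{7481}{-11154} + \frac{25956}{36430} = 7481 \left(- \frac{1}{11154}\right) + 25956 \cdot \frac{1}{36430} = - \frac{7481}{11154} + \frac{12978}{18215} = \frac{8490197}{203170110}$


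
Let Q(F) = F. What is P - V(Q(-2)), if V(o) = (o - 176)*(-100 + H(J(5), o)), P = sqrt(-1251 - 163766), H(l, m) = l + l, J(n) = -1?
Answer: -18156 + I*sqrt(165017) ≈ -18156.0 + 406.22*I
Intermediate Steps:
H(l, m) = 2*l
P = I*sqrt(165017) (P = sqrt(-165017) = I*sqrt(165017) ≈ 406.22*I)
V(o) = 17952 - 102*o (V(o) = (o - 176)*(-100 + 2*(-1)) = (-176 + o)*(-100 - 2) = (-176 + o)*(-102) = 17952 - 102*o)
P - V(Q(-2)) = I*sqrt(165017) - (17952 - 102*(-2)) = I*sqrt(165017) - (17952 + 204) = I*sqrt(165017) - 1*18156 = I*sqrt(165017) - 18156 = -18156 + I*sqrt(165017)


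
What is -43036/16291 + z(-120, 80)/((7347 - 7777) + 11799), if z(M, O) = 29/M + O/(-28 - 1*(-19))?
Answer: -176193010757/66676456440 ≈ -2.6425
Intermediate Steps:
z(M, O) = 29/M - O/9 (z(M, O) = 29/M + O/(-28 + 19) = 29/M + O/(-9) = 29/M + O*(-⅑) = 29/M - O/9)
-43036/16291 + z(-120, 80)/((7347 - 7777) + 11799) = -43036/16291 + (29/(-120) - ⅑*80)/((7347 - 7777) + 11799) = -43036*1/16291 + (29*(-1/120) - 80/9)/(-430 + 11799) = -43036/16291 + (-29/120 - 80/9)/11369 = -43036/16291 - 3287/360*1/11369 = -43036/16291 - 3287/4092840 = -176193010757/66676456440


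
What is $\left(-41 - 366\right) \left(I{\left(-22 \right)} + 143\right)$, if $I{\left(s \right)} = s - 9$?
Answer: $-45584$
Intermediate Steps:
$I{\left(s \right)} = -9 + s$
$\left(-41 - 366\right) \left(I{\left(-22 \right)} + 143\right) = \left(-41 - 366\right) \left(\left(-9 - 22\right) + 143\right) = - 407 \left(-31 + 143\right) = \left(-407\right) 112 = -45584$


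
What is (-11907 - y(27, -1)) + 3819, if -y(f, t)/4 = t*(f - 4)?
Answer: -8180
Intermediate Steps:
y(f, t) = -4*t*(-4 + f) (y(f, t) = -4*t*(f - 4) = -4*t*(-4 + f))
(-11907 - y(27, -1)) + 3819 = (-11907 - 4*(-1)*(4 - 1*27)) + 3819 = (-11907 - 4*(-1)*(4 - 27)) + 3819 = (-11907 - 4*(-1)*(-23)) + 3819 = (-11907 - 1*92) + 3819 = (-11907 - 92) + 3819 = -11999 + 3819 = -8180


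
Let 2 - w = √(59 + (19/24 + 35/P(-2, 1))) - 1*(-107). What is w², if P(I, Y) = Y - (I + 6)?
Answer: (420 + √770)²/16 ≈ 12530.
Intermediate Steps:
P(I, Y) = -6 + Y - I (P(I, Y) = Y - (6 + I) = Y + (-6 - I) = -6 + Y - I)
w = -105 - √770/4 (w = 2 - (√(59 + (19/24 + 35/(-6 + 1 - 1*(-2)))) - 1*(-107)) = 2 - (√(59 + (19*(1/24) + 35/(-6 + 1 + 2))) + 107) = 2 - (√(59 + (19/24 + 35/(-3))) + 107) = 2 - (√(59 + (19/24 + 35*(-⅓))) + 107) = 2 - (√(59 + (19/24 - 35/3)) + 107) = 2 - (√(59 - 87/8) + 107) = 2 - (√(385/8) + 107) = 2 - (√770/4 + 107) = 2 - (107 + √770/4) = 2 + (-107 - √770/4) = -105 - √770/4 ≈ -111.94)
w² = (-105 - √770/4)²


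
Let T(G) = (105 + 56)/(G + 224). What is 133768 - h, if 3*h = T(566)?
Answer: 317029999/2370 ≈ 1.3377e+5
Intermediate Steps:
T(G) = 161/(224 + G)
h = 161/2370 (h = (161/(224 + 566))/3 = (161/790)/3 = (161*(1/790))/3 = (⅓)*(161/790) = 161/2370 ≈ 0.067932)
133768 - h = 133768 - 1*161/2370 = 133768 - 161/2370 = 317029999/2370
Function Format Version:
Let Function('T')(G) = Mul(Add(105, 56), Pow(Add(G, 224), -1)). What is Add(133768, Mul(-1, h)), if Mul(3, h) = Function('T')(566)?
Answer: Rational(317029999, 2370) ≈ 1.3377e+5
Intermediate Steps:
Function('T')(G) = Mul(161, Pow(Add(224, G), -1))
h = Rational(161, 2370) (h = Mul(Rational(1, 3), Mul(161, Pow(Add(224, 566), -1))) = Mul(Rational(1, 3), Mul(161, Pow(790, -1))) = Mul(Rational(1, 3), Mul(161, Rational(1, 790))) = Mul(Rational(1, 3), Rational(161, 790)) = Rational(161, 2370) ≈ 0.067932)
Add(133768, Mul(-1, h)) = Add(133768, Mul(-1, Rational(161, 2370))) = Add(133768, Rational(-161, 2370)) = Rational(317029999, 2370)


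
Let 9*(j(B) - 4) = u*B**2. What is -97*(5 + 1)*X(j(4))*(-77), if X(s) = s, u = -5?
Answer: -657272/3 ≈ -2.1909e+5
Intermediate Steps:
j(B) = 4 - 5*B**2/9 (j(B) = 4 + (-5*B**2)/9 = 4 - 5*B**2/9)
-97*(5 + 1)*X(j(4))*(-77) = -97*(5 + 1)*(4 - 5/9*4**2)*(-77) = -582*(4 - 5/9*16)*(-77) = -582*(4 - 80/9)*(-77) = -582*(-44)/9*(-77) = -97*(-88/3)*(-77) = (8536/3)*(-77) = -657272/3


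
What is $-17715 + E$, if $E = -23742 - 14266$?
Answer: $-55723$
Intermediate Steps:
$E = -38008$ ($E = -23742 - 14266 = -38008$)
$-17715 + E = -17715 - 38008 = -55723$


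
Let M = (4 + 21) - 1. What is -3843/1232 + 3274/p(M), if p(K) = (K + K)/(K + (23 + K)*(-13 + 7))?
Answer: -3097753/176 ≈ -17601.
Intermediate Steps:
M = 24 (M = 25 - 1 = 24)
p(K) = 2*K/(-138 - 5*K) (p(K) = (2*K)/(K + (23 + K)*(-6)) = (2*K)/(K + (-138 - 6*K)) = (2*K)/(-138 - 5*K) = 2*K/(-138 - 5*K))
-3843/1232 + 3274/p(M) = -3843/1232 + 3274/((-2*24/(138 + 5*24))) = -3843*1/1232 + 3274/((-2*24/(138 + 120))) = -549/176 + 3274/((-2*24/258)) = -549/176 + 3274/((-2*24*1/258)) = -549/176 + 3274/(-8/43) = -549/176 + 3274*(-43/8) = -549/176 - 70391/4 = -3097753/176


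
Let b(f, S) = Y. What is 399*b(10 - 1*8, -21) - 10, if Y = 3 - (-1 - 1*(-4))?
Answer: -10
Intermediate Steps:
Y = 0 (Y = 3 - (-1 + 4) = 3 - 1*3 = 3 - 3 = 0)
b(f, S) = 0
399*b(10 - 1*8, -21) - 10 = 399*0 - 10 = 0 - 10 = -10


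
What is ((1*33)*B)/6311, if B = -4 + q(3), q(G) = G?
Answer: -33/6311 ≈ -0.0052290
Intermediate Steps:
B = -1 (B = -4 + 3 = -1)
((1*33)*B)/6311 = ((1*33)*(-1))/6311 = (33*(-1))*(1/6311) = -33*1/6311 = -33/6311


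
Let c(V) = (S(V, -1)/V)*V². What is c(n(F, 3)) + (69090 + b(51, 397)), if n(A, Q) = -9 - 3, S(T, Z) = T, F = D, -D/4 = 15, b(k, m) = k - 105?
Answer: 69180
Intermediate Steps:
b(k, m) = -105 + k
D = -60 (D = -4*15 = -60)
F = -60
n(A, Q) = -12
c(V) = V² (c(V) = (V/V)*V² = 1*V² = V²)
c(n(F, 3)) + (69090 + b(51, 397)) = (-12)² + (69090 + (-105 + 51)) = 144 + (69090 - 54) = 144 + 69036 = 69180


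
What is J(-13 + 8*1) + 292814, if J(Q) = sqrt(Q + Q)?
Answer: 292814 + I*sqrt(10) ≈ 2.9281e+5 + 3.1623*I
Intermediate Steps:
J(Q) = sqrt(2)*sqrt(Q) (J(Q) = sqrt(2*Q) = sqrt(2)*sqrt(Q))
J(-13 + 8*1) + 292814 = sqrt(2)*sqrt(-13 + 8*1) + 292814 = sqrt(2)*sqrt(-13 + 8) + 292814 = sqrt(2)*sqrt(-5) + 292814 = sqrt(2)*(I*sqrt(5)) + 292814 = I*sqrt(10) + 292814 = 292814 + I*sqrt(10)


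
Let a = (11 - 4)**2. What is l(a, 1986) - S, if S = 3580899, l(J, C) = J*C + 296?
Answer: -3483289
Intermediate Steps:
a = 49 (a = 7**2 = 49)
l(J, C) = 296 + C*J (l(J, C) = C*J + 296 = 296 + C*J)
l(a, 1986) - S = (296 + 1986*49) - 1*3580899 = (296 + 97314) - 3580899 = 97610 - 3580899 = -3483289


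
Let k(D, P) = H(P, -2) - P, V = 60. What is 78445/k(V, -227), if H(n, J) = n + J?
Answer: -78445/2 ≈ -39223.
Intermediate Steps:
H(n, J) = J + n
k(D, P) = -2 (k(D, P) = (-2 + P) - P = -2)
78445/k(V, -227) = 78445/(-2) = 78445*(-½) = -78445/2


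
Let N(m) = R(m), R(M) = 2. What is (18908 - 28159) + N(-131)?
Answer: -9249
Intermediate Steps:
N(m) = 2
(18908 - 28159) + N(-131) = (18908 - 28159) + 2 = -9251 + 2 = -9249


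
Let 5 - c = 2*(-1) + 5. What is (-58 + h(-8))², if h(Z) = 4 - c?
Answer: 3136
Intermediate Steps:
c = 2 (c = 5 - (2*(-1) + 5) = 5 - (-2 + 5) = 5 - 1*3 = 5 - 3 = 2)
h(Z) = 2 (h(Z) = 4 - 1*2 = 4 - 2 = 2)
(-58 + h(-8))² = (-58 + 2)² = (-56)² = 3136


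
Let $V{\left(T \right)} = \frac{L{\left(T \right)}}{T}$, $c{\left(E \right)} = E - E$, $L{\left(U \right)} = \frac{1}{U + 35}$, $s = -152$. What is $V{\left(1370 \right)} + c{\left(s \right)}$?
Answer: $\frac{1}{1924850} \approx 5.1952 \cdot 10^{-7}$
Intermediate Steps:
$L{\left(U \right)} = \frac{1}{35 + U}$
$c{\left(E \right)} = 0$
$V{\left(T \right)} = \frac{1}{T \left(35 + T\right)}$ ($V{\left(T \right)} = \frac{1}{\left(35 + T\right) T} = \frac{1}{T \left(35 + T\right)}$)
$V{\left(1370 \right)} + c{\left(s \right)} = \frac{1}{1370 \left(35 + 1370\right)} + 0 = \frac{1}{1370 \cdot 1405} + 0 = \frac{1}{1370} \cdot \frac{1}{1405} + 0 = \frac{1}{1924850} + 0 = \frac{1}{1924850}$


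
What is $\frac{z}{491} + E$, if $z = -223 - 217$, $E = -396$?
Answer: $- \frac{194876}{491} \approx -396.9$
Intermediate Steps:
$z = -440$
$\frac{z}{491} + E = - \frac{440}{491} - 396 = - \frac{194876}{491}$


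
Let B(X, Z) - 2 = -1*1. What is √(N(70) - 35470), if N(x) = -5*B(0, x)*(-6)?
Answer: 4*I*√2215 ≈ 188.26*I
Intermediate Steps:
B(X, Z) = 1 (B(X, Z) = 2 - 1*1 = 2 - 1 = 1)
N(x) = 30 (N(x) = -5*1*(-6) = -5*(-6) = 30)
√(N(70) - 35470) = √(30 - 35470) = √(-35440) = 4*I*√2215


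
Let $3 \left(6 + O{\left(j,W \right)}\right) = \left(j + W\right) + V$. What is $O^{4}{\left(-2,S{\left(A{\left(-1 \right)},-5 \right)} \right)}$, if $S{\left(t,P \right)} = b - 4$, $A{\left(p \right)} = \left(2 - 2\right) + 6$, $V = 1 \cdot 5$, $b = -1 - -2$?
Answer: $1296$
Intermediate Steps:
$b = 1$ ($b = -1 + 2 = 1$)
$V = 5$
$A{\left(p \right)} = 6$ ($A{\left(p \right)} = 0 + 6 = 6$)
$S{\left(t,P \right)} = -3$ ($S{\left(t,P \right)} = 1 - 4 = -3$)
$O{\left(j,W \right)} = - \frac{13}{3} + \frac{W}{3} + \frac{j}{3}$ ($O{\left(j,W \right)} = -6 + \frac{\left(j + W\right) + 5}{3} = -6 + \frac{\left(W + j\right) + 5}{3} = -6 + \frac{5 + W + j}{3} = -6 + \left(\frac{5}{3} + \frac{W}{3} + \frac{j}{3}\right) = - \frac{13}{3} + \frac{W}{3} + \frac{j}{3}$)
$O^{4}{\left(-2,S{\left(A{\left(-1 \right)},-5 \right)} \right)} = \left(- \frac{13}{3} + \frac{1}{3} \left(-3\right) + \frac{1}{3} \left(-2\right)\right)^{4} = \left(- \frac{13}{3} - 1 - \frac{2}{3}\right)^{4} = \left(-6\right)^{4} = 1296$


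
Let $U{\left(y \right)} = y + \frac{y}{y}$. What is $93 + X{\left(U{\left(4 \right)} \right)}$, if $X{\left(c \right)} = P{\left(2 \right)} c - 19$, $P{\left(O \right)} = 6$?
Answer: $104$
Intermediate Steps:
$U{\left(y \right)} = 1 + y$ ($U{\left(y \right)} = y + 1 = 1 + y$)
$X{\left(c \right)} = -19 + 6 c$ ($X{\left(c \right)} = 6 c - 19 = -19 + 6 c$)
$93 + X{\left(U{\left(4 \right)} \right)} = 93 - \left(19 - 6 \left(1 + 4\right)\right) = 93 + \left(-19 + 6 \cdot 5\right) = 93 + \left(-19 + 30\right) = 93 + 11 = 104$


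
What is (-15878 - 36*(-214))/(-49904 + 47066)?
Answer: 4087/1419 ≈ 2.8802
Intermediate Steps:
(-15878 - 36*(-214))/(-49904 + 47066) = (-15878 + 7704)/(-2838) = -8174*(-1/2838) = 4087/1419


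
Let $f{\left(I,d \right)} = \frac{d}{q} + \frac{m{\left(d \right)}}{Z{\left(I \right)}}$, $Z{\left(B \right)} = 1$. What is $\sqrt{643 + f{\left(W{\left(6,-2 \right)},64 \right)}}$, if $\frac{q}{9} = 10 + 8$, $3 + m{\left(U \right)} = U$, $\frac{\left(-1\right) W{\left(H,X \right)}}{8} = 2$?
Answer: $\frac{4 \sqrt{3566}}{9} \approx 26.54$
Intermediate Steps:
$W{\left(H,X \right)} = -16$ ($W{\left(H,X \right)} = \left(-8\right) 2 = -16$)
$m{\left(U \right)} = -3 + U$
$q = 162$ ($q = 9 \left(10 + 8\right) = 9 \cdot 18 = 162$)
$f{\left(I,d \right)} = -3 + \frac{163 d}{162}$ ($f{\left(I,d \right)} = \frac{d}{162} + \frac{-3 + d}{1} = d \frac{1}{162} + \left(-3 + d\right) 1 = \frac{d}{162} + \left(-3 + d\right) = -3 + \frac{163 d}{162}$)
$\sqrt{643 + f{\left(W{\left(6,-2 \right)},64 \right)}} = \sqrt{643 + \left(-3 + \frac{163}{162} \cdot 64\right)} = \sqrt{643 + \left(-3 + \frac{5216}{81}\right)} = \sqrt{643 + \frac{4973}{81}} = \sqrt{\frac{57056}{81}} = \frac{4 \sqrt{3566}}{9}$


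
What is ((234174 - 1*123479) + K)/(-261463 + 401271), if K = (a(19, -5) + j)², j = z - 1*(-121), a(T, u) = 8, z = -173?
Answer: 112631/139808 ≈ 0.80561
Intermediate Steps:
j = -52 (j = -173 - 1*(-121) = -173 + 121 = -52)
K = 1936 (K = (8 - 52)² = (-44)² = 1936)
((234174 - 1*123479) + K)/(-261463 + 401271) = ((234174 - 1*123479) + 1936)/(-261463 + 401271) = ((234174 - 123479) + 1936)/139808 = (110695 + 1936)*(1/139808) = 112631*(1/139808) = 112631/139808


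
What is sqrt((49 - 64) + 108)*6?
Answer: 6*sqrt(93) ≈ 57.862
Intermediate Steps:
sqrt((49 - 64) + 108)*6 = sqrt(-15 + 108)*6 = sqrt(93)*6 = 6*sqrt(93)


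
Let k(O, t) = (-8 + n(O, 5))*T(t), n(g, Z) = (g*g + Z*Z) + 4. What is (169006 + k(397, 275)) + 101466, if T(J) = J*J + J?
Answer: 11964387472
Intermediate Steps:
T(J) = J + J**2 (T(J) = J**2 + J = J + J**2)
n(g, Z) = 4 + Z**2 + g**2 (n(g, Z) = (g**2 + Z**2) + 4 = (Z**2 + g**2) + 4 = 4 + Z**2 + g**2)
k(O, t) = t*(1 + t)*(21 + O**2) (k(O, t) = (-8 + (4 + 5**2 + O**2))*(t*(1 + t)) = (-8 + (4 + 25 + O**2))*(t*(1 + t)) = (-8 + (29 + O**2))*(t*(1 + t)) = (21 + O**2)*(t*(1 + t)) = t*(1 + t)*(21 + O**2))
(169006 + k(397, 275)) + 101466 = (169006 + 275*(1 + 275)*(21 + 397**2)) + 101466 = (169006 + 275*276*(21 + 157609)) + 101466 = (169006 + 275*276*157630) + 101466 = (169006 + 11964117000) + 101466 = 11964286006 + 101466 = 11964387472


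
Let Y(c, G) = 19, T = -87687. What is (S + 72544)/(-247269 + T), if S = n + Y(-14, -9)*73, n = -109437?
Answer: 17753/167478 ≈ 0.10600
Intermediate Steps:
S = -108050 (S = -109437 + 19*73 = -109437 + 1387 = -108050)
(S + 72544)/(-247269 + T) = (-108050 + 72544)/(-247269 - 87687) = -35506/(-334956) = -35506*(-1/334956) = 17753/167478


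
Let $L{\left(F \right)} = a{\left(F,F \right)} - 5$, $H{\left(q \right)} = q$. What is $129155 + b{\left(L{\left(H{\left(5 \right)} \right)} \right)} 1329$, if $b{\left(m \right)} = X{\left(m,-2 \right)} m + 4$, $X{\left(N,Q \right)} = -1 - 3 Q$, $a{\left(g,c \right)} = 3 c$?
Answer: $200921$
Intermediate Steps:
$L{\left(F \right)} = -5 + 3 F$ ($L{\left(F \right)} = 3 F - 5 = -5 + 3 F$)
$b{\left(m \right)} = 4 + 5 m$ ($b{\left(m \right)} = \left(-1 - -6\right) m + 4 = \left(-1 + 6\right) m + 4 = 5 m + 4 = 4 + 5 m$)
$129155 + b{\left(L{\left(H{\left(5 \right)} \right)} \right)} 1329 = 129155 + \left(4 + 5 \left(-5 + 3 \cdot 5\right)\right) 1329 = 129155 + \left(4 + 5 \left(-5 + 15\right)\right) 1329 = 129155 + \left(4 + 5 \cdot 10\right) 1329 = 129155 + \left(4 + 50\right) 1329 = 129155 + 54 \cdot 1329 = 129155 + 71766 = 200921$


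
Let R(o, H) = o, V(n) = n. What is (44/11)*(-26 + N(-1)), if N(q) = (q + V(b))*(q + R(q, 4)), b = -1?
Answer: -88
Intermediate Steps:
N(q) = 2*q*(-1 + q) (N(q) = (q - 1)*(q + q) = (-1 + q)*(2*q) = 2*q*(-1 + q))
(44/11)*(-26 + N(-1)) = (44/11)*(-26 + 2*(-1)*(-1 - 1)) = (44*(1/11))*(-26 + 2*(-1)*(-2)) = 4*(-26 + 4) = 4*(-22) = -88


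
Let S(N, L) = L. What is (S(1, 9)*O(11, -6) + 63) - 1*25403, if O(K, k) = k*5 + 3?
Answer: -25583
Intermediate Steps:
O(K, k) = 3 + 5*k (O(K, k) = 5*k + 3 = 3 + 5*k)
(S(1, 9)*O(11, -6) + 63) - 1*25403 = (9*(3 + 5*(-6)) + 63) - 1*25403 = (9*(3 - 30) + 63) - 25403 = (9*(-27) + 63) - 25403 = (-243 + 63) - 25403 = -180 - 25403 = -25583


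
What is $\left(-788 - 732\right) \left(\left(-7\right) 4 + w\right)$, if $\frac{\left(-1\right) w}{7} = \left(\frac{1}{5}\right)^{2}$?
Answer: $\frac{214928}{5} \approx 42986.0$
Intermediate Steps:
$w = - \frac{7}{25}$ ($w = - 7 \left(\frac{1}{5}\right)^{2} = - \frac{7}{25} \approx -0.28$)
$\left(-788 - 732\right) \left(\left(-7\right) 4 + w\right) = \left(-788 - 732\right) \left(\left(-7\right) 4 - \frac{7}{25}\right) = - 1520 \left(-28 - \frac{7}{25}\right) = \left(-1520\right) \left(- \frac{707}{25}\right) = \frac{214928}{5}$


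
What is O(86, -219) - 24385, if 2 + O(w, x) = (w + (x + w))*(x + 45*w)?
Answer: -195984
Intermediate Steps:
O(w, x) = -2 + (x + 2*w)*(x + 45*w) (O(w, x) = -2 + (w + (x + w))*(x + 45*w) = -2 + (w + (w + x))*(x + 45*w) = -2 + (x + 2*w)*(x + 45*w))
O(86, -219) - 24385 = (-2 + (-219)² + 90*86² + 47*86*(-219)) - 24385 = (-2 + 47961 + 90*7396 - 885198) - 24385 = (-2 + 47961 + 665640 - 885198) - 24385 = -171599 - 24385 = -195984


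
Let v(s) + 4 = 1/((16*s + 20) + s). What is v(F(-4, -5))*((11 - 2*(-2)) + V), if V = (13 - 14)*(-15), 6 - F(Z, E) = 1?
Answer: -838/7 ≈ -119.71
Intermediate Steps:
F(Z, E) = 5 (F(Z, E) = 6 - 1*1 = 6 - 1 = 5)
V = 15 (V = -1*(-15) = 15)
v(s) = -4 + 1/(20 + 17*s) (v(s) = -4 + 1/((16*s + 20) + s) = -4 + 1/((20 + 16*s) + s) = -4 + 1/(20 + 17*s))
v(F(-4, -5))*((11 - 2*(-2)) + V) = ((-79 - 68*5)/(20 + 17*5))*((11 - 2*(-2)) + 15) = ((-79 - 340)/(20 + 85))*((11 + 4) + 15) = (-419/105)*(15 + 15) = ((1/105)*(-419))*30 = -419/105*30 = -838/7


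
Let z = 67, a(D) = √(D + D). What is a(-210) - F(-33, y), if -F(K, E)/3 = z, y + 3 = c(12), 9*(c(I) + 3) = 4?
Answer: 201 + 2*I*√105 ≈ 201.0 + 20.494*I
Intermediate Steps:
c(I) = -23/9 (c(I) = -3 + (⅑)*4 = -3 + 4/9 = -23/9)
a(D) = √2*√D (a(D) = √(2*D) = √2*√D)
y = -50/9 (y = -3 - 23/9 = -50/9 ≈ -5.5556)
F(K, E) = -201 (F(K, E) = -3*67 = -201)
a(-210) - F(-33, y) = √2*√(-210) - 1*(-201) = √2*(I*√210) + 201 = 2*I*√105 + 201 = 201 + 2*I*√105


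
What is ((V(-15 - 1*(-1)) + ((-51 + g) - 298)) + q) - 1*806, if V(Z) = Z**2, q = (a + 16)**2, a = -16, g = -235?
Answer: -1194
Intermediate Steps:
q = 0 (q = (-16 + 16)**2 = 0**2 = 0)
((V(-15 - 1*(-1)) + ((-51 + g) - 298)) + q) - 1*806 = (((-15 - 1*(-1))**2 + ((-51 - 235) - 298)) + 0) - 1*806 = (((-15 + 1)**2 + (-286 - 298)) + 0) - 806 = (((-14)**2 - 584) + 0) - 806 = ((196 - 584) + 0) - 806 = (-388 + 0) - 806 = -388 - 806 = -1194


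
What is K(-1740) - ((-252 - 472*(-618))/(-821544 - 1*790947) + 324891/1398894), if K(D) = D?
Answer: -62302239974135/35804825158 ≈ -1740.1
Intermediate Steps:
K(-1740) - ((-252 - 472*(-618))/(-821544 - 1*790947) + 324891/1398894) = -1740 - ((-252 - 472*(-618))/(-821544 - 1*790947) + 324891/1398894) = -1740 - ((-252 + 291696)/(-821544 - 790947) + 324891*(1/1398894)) = -1740 - (291444/(-1612491) + 15471/66614) = -1740 - (291444*(-1/1612491) + 15471/66614) = -1740 - (-97148/537497 + 15471/66614) = -1740 - 1*1844199215/35804825158 = -1740 - 1844199215/35804825158 = -62302239974135/35804825158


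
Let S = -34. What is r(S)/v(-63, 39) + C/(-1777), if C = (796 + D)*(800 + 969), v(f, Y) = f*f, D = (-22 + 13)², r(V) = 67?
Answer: -6157439138/7052913 ≈ -873.04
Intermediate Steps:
D = 81 (D = (-9)² = 81)
v(f, Y) = f²
C = 1551413 (C = (796 + 81)*(800 + 969) = 877*1769 = 1551413)
r(S)/v(-63, 39) + C/(-1777) = 67/((-63)²) + 1551413/(-1777) = 67/3969 + 1551413*(-1/1777) = 67*(1/3969) - 1551413/1777 = 67/3969 - 1551413/1777 = -6157439138/7052913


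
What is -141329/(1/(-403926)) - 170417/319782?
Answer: 18255221601341011/319782 ≈ 5.7086e+10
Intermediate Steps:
-141329/(1/(-403926)) - 170417/319782 = -141329/(-1/403926) - 170417*1/319782 = -141329*(-403926) - 170417/319782 = 57086457654 - 170417/319782 = 18255221601341011/319782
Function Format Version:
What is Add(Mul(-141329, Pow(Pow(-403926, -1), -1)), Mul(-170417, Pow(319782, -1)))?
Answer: Rational(18255221601341011, 319782) ≈ 5.7086e+10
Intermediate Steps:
Add(Mul(-141329, Pow(Pow(-403926, -1), -1)), Mul(-170417, Pow(319782, -1))) = Add(Mul(-141329, Pow(Rational(-1, 403926), -1)), Mul(-170417, Rational(1, 319782))) = Add(Mul(-141329, -403926), Rational(-170417, 319782)) = Add(57086457654, Rational(-170417, 319782)) = Rational(18255221601341011, 319782)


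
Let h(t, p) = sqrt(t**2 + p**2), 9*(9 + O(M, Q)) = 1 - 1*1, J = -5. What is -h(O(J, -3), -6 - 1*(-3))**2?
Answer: -90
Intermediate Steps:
O(M, Q) = -9 (O(M, Q) = -9 + (1 - 1*1)/9 = -9 + (1 - 1)/9 = -9 + (1/9)*0 = -9 + 0 = -9)
h(t, p) = sqrt(p**2 + t**2)
-h(O(J, -3), -6 - 1*(-3))**2 = -(sqrt((-6 - 1*(-3))**2 + (-9)**2))**2 = -(sqrt((-6 + 3)**2 + 81))**2 = -(sqrt((-3)**2 + 81))**2 = -(sqrt(9 + 81))**2 = -(sqrt(90))**2 = -(3*sqrt(10))**2 = -1*90 = -90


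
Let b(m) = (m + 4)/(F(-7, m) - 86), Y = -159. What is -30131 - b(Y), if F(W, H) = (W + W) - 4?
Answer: -3133779/104 ≈ -30133.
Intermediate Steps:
F(W, H) = -4 + 2*W (F(W, H) = 2*W - 4 = -4 + 2*W)
b(m) = -1/26 - m/104 (b(m) = (m + 4)/((-4 + 2*(-7)) - 86) = (4 + m)/((-4 - 14) - 86) = (4 + m)/(-18 - 86) = (4 + m)/(-104) = (4 + m)*(-1/104) = -1/26 - m/104)
-30131 - b(Y) = -30131 - (-1/26 - 1/104*(-159)) = -30131 - (-1/26 + 159/104) = -30131 - 1*155/104 = -30131 - 155/104 = -3133779/104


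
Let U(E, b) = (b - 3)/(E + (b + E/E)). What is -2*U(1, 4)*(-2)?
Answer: ⅔ ≈ 0.66667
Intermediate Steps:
U(E, b) = (-3 + b)/(1 + E + b) (U(E, b) = (-3 + b)/(E + (b + 1)) = (-3 + b)/(E + (1 + b)) = (-3 + b)/(1 + E + b))
-2*U(1, 4)*(-2) = -2*(-3 + 4)/(1 + 1 + 4)*(-2) = -2/6*(-2) = -1/3*(-2) = -2*⅙*(-2) = -⅓*(-2) = ⅔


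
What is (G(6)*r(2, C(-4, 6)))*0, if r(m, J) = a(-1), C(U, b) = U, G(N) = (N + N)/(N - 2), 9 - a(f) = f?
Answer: 0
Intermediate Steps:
a(f) = 9 - f
G(N) = 2*N/(-2 + N) (G(N) = (2*N)/(-2 + N) = 2*N/(-2 + N))
r(m, J) = 10 (r(m, J) = 9 - 1*(-1) = 9 + 1 = 10)
(G(6)*r(2, C(-4, 6)))*0 = ((2*6/(-2 + 6))*10)*0 = ((2*6/4)*10)*0 = ((2*6*(1/4))*10)*0 = (3*10)*0 = 30*0 = 0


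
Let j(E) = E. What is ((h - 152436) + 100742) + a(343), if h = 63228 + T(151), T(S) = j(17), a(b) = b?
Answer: 11894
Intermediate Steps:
T(S) = 17
h = 63245 (h = 63228 + 17 = 63245)
((h - 152436) + 100742) + a(343) = ((63245 - 152436) + 100742) + 343 = (-89191 + 100742) + 343 = 11551 + 343 = 11894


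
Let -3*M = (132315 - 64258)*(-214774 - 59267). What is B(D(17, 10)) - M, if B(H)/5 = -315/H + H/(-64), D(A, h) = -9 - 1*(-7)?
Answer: -198937663723/32 ≈ -6.2168e+9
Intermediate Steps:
D(A, h) = -2 (D(A, h) = -9 + 7 = -2)
B(H) = -1575/H - 5*H/64 (B(H) = 5*(-315/H + H/(-64)) = 5*(-315/H + H*(-1/64)) = 5*(-315/H - H/64) = -1575/H - 5*H/64)
M = 6216802779 (M = -(132315 - 64258)*(-214774 - 59267)/3 = -68057*(-274041)/3 = -⅓*(-18650408337) = 6216802779)
B(D(17, 10)) - M = (-1575/(-2) - 5/64*(-2)) - 1*6216802779 = (-1575*(-½) + 5/32) - 6216802779 = (1575/2 + 5/32) - 6216802779 = 25205/32 - 6216802779 = -198937663723/32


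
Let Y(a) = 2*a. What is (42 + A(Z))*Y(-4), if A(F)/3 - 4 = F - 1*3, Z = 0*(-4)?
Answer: -360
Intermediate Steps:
Z = 0
A(F) = 3 + 3*F (A(F) = 12 + 3*(F - 1*3) = 12 + 3*(F - 3) = 12 + 3*(-3 + F) = 12 + (-9 + 3*F) = 3 + 3*F)
(42 + A(Z))*Y(-4) = (42 + (3 + 3*0))*(2*(-4)) = (42 + (3 + 0))*(-8) = (42 + 3)*(-8) = 45*(-8) = -360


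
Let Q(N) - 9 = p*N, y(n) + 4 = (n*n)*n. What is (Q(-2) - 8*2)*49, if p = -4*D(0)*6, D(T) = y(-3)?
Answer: -73255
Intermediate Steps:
y(n) = -4 + n³ (y(n) = -4 + (n*n)*n = -4 + n²*n = -4 + n³)
D(T) = -31 (D(T) = -4 + (-3)³ = -4 - 27 = -31)
p = 744 (p = -4*(-31)*6 = 124*6 = 744)
Q(N) = 9 + 744*N
(Q(-2) - 8*2)*49 = ((9 + 744*(-2)) - 8*2)*49 = ((9 - 1488) - 16)*49 = (-1479 - 16)*49 = -1495*49 = -73255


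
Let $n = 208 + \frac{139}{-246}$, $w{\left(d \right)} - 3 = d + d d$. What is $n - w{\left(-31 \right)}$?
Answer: $- \frac{178489}{246} \approx -725.57$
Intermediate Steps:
$w{\left(d \right)} = 3 + d + d^{2}$ ($w{\left(d \right)} = 3 + \left(d + d d\right) = 3 + \left(d + d^{2}\right) = 3 + d + d^{2}$)
$n = \frac{51029}{246}$ ($n = 208 + 139 \left(- \frac{1}{246}\right) = 208 - \frac{139}{246} = \frac{51029}{246} \approx 207.44$)
$n - w{\left(-31 \right)} = \frac{51029}{246} - \left(3 - 31 + \left(-31\right)^{2}\right) = \frac{51029}{246} - \left(3 - 31 + 961\right) = \frac{51029}{246} - 933 = - \frac{178489}{246}$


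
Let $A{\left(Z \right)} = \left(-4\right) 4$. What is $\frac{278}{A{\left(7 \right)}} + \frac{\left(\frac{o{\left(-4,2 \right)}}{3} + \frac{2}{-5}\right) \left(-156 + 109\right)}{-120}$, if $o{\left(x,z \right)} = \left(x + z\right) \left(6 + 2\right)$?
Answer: $- \frac{35317}{1800} \approx -19.621$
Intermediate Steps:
$A{\left(Z \right)} = -16$
$o{\left(x,z \right)} = 8 x + 8 z$ ($o{\left(x,z \right)} = \left(x + z\right) 8 = 8 x + 8 z$)
$\frac{278}{A{\left(7 \right)}} + \frac{\left(\frac{o{\left(-4,2 \right)}}{3} + \frac{2}{-5}\right) \left(-156 + 109\right)}{-120} = \frac{278}{-16} + \frac{\left(\frac{8 \left(-4\right) + 8 \cdot 2}{3} + \frac{2}{-5}\right) \left(-156 + 109\right)}{-120} = 278 \left(- \frac{1}{16}\right) + \left(\left(-32 + 16\right) \frac{1}{3} + 2 \left(- \frac{1}{5}\right)\right) \left(-47\right) \left(- \frac{1}{120}\right) = - \frac{139}{8} + \left(\left(-16\right) \frac{1}{3} - \frac{2}{5}\right) \left(-47\right) \left(- \frac{1}{120}\right) = - \frac{139}{8} + \left(- \frac{16}{3} - \frac{2}{5}\right) \left(-47\right) \left(- \frac{1}{120}\right) = - \frac{139}{8} + \left(- \frac{86}{15}\right) \left(-47\right) \left(- \frac{1}{120}\right) = - \frac{139}{8} + \frac{4042}{15} \left(- \frac{1}{120}\right) = - \frac{139}{8} - \frac{2021}{900} = - \frac{35317}{1800}$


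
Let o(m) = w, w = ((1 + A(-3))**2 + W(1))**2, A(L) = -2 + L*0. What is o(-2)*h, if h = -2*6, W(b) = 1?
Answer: -48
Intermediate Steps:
A(L) = -2 (A(L) = -2 + 0 = -2)
h = -12
w = 4 (w = ((1 - 2)**2 + 1)**2 = ((-1)**2 + 1)**2 = (1 + 1)**2 = 2**2 = 4)
o(m) = 4
o(-2)*h = 4*(-12) = -48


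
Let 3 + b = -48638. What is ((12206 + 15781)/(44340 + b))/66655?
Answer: -27987/286683155 ≈ -9.7623e-5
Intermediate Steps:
b = -48641 (b = -3 - 48638 = -48641)
((12206 + 15781)/(44340 + b))/66655 = ((12206 + 15781)/(44340 - 48641))/66655 = (27987/(-4301))*(1/66655) = (27987*(-1/4301))*(1/66655) = -27987/4301*1/66655 = -27987/286683155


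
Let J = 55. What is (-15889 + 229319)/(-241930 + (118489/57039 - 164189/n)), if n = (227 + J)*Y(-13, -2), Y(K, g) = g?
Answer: -762893582920/863717236457 ≈ -0.88327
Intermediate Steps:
n = -564 (n = (227 + 55)*(-2) = 282*(-2) = -564)
(-15889 + 229319)/(-241930 + (118489/57039 - 164189/n)) = (-15889 + 229319)/(-241930 + (118489/57039 - 164189/(-564))) = 213430/(-241930 + (118489*(1/57039) - 164189*(-1/564))) = 213430/(-241930 + (118489/57039 + 164189/564)) = 213430/(-241930 + 1048000463/3574444) = 213430/(-863717236457/3574444) = 213430*(-3574444/863717236457) = -762893582920/863717236457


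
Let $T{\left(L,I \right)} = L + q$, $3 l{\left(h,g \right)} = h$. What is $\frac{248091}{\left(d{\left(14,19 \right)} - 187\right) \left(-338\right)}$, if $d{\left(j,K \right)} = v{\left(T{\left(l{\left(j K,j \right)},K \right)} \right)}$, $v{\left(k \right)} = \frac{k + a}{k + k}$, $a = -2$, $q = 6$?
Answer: $\frac{35228922}{8951761} \approx 3.9354$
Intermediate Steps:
$l{\left(h,g \right)} = \frac{h}{3}$
$T{\left(L,I \right)} = 6 + L$ ($T{\left(L,I \right)} = L + 6 = 6 + L$)
$v{\left(k \right)} = \frac{-2 + k}{2 k}$ ($v{\left(k \right)} = \frac{k - 2}{k + k} = \frac{-2 + k}{2 k}$)
$d{\left(j,K \right)} = \frac{4 + \frac{K j}{3}}{2 \left(6 + \frac{K j}{3}\right)}$ ($d{\left(j,K \right)} = \frac{-2 + \left(6 + \frac{j K}{3}\right)}{2 \left(6 + \frac{j K}{3}\right)} = \frac{-2 + \left(6 + \frac{K j}{3}\right)}{2 \left(6 + \frac{K j}{3}\right)} = \frac{4 + \frac{K j}{3}}{2 \left(6 + \frac{K j}{3}\right)}$)
$\frac{248091}{\left(d{\left(14,19 \right)} - 187\right) \left(-338\right)} = \frac{248091}{\left(\frac{12 + 19 \cdot 14}{2 \left(18 + 19 \cdot 14\right)} - 187\right) \left(-338\right)} = \frac{248091}{\left(\frac{12 + 266}{2 \left(18 + 266\right)} - 187\right) \left(-338\right)} = \frac{248091}{\left(\frac{1}{2} \cdot \frac{1}{284} \cdot 278 - 187\right) \left(-338\right)} = \frac{248091}{\left(\frac{139}{284} - 187\right) \left(-338\right)} = \frac{248091}{\left(- \frac{52969}{284}\right) \left(-338\right)} = \frac{248091}{\frac{8951761}{142}} = 248091 \cdot \frac{142}{8951761} = \frac{35228922}{8951761}$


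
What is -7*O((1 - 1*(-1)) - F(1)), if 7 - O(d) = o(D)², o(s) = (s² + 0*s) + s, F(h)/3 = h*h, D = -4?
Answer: 959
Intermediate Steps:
F(h) = 3*h² (F(h) = 3*(h*h) = 3*h²)
o(s) = s + s² (o(s) = (s² + 0) + s = s² + s = s + s²)
O(d) = -137 (O(d) = 7 - (-4*(1 - 4))² = 7 - (-4*(-3))² = 7 - 1*12² = 7 - 1*144 = 7 - 144 = -137)
-7*O((1 - 1*(-1)) - F(1)) = -7*(-137) = 959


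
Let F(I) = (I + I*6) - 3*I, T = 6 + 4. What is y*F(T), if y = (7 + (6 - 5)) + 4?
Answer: 480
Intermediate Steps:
T = 10
F(I) = 4*I (F(I) = (I + 6*I) - 3*I = 7*I - 3*I = 4*I)
y = 12 (y = (7 + 1) + 4 = 8 + 4 = 12)
y*F(T) = 12*(4*10) = 12*40 = 480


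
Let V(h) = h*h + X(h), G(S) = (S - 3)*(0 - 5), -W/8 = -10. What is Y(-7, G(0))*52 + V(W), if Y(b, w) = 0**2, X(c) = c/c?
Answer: 6401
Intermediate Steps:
W = 80 (W = -8*(-10) = 80)
G(S) = 15 - 5*S (G(S) = (-3 + S)*(-5) = 15 - 5*S)
X(c) = 1
V(h) = 1 + h**2 (V(h) = h*h + 1 = h**2 + 1 = 1 + h**2)
Y(b, w) = 0
Y(-7, G(0))*52 + V(W) = 0*52 + (1 + 80**2) = 0 + (1 + 6400) = 0 + 6401 = 6401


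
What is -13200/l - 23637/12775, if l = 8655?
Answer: -24880549/7371175 ≈ -3.3754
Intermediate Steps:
-13200/l - 23637/12775 = -13200/8655 - 23637/12775 = -13200*1/8655 - 23637*1/12775 = -880/577 - 23637/12775 = -24880549/7371175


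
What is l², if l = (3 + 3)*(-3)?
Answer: 324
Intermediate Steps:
l = -18 (l = 6*(-3) = -18)
l² = (-18)² = 324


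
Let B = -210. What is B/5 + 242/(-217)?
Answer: -9356/217 ≈ -43.115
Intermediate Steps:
B/5 + 242/(-217) = -210/5 + 242/(-217) = -210*⅕ + 242*(-1/217) = -42 - 242/217 = -9356/217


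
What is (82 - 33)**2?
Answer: 2401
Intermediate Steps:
(82 - 33)**2 = 49**2 = 2401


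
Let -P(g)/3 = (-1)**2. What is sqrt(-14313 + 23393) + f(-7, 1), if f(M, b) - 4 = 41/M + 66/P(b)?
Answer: -167/7 + 2*sqrt(2270) ≈ 71.432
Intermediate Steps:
P(g) = -3 (P(g) = -3*(-1)**2 = -3*1 = -3)
f(M, b) = -18 + 41/M (f(M, b) = 4 + (41/M + 66/(-3)) = 4 + (41/M + 66*(-1/3)) = 4 + (41/M - 22) = 4 + (-22 + 41/M) = -18 + 41/M)
sqrt(-14313 + 23393) + f(-7, 1) = sqrt(-14313 + 23393) + (-18 + 41/(-7)) = sqrt(9080) + (-18 + 41*(-1/7)) = 2*sqrt(2270) + (-18 - 41/7) = 2*sqrt(2270) - 167/7 = -167/7 + 2*sqrt(2270)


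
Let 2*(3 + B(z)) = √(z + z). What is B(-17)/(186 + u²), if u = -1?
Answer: -3/187 + I*√34/374 ≈ -0.016043 + 0.015591*I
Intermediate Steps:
B(z) = -3 + √2*√z/2 (B(z) = -3 + √(z + z)/2 = -3 + √(2*z)/2 = -3 + (√2*√z)/2 = -3 + √2*√z/2)
B(-17)/(186 + u²) = (-3 + √2*√(-17)/2)/(186 + (-1)²) = (-3 + √2*(I*√17)/2)/(186 + 1) = (-3 + I*√34/2)/187 = (-3 + I*√34/2)*(1/187) = -3/187 + I*√34/374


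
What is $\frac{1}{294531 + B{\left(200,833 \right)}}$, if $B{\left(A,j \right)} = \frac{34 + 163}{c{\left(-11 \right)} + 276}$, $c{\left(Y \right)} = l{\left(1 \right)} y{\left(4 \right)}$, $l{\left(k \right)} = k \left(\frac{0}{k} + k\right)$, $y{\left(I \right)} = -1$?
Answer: $\frac{275}{80996222} \approx 3.3952 \cdot 10^{-6}$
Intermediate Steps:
$l{\left(k \right)} = k^{2}$ ($l{\left(k \right)} = k \left(0 + k\right) = k k = k^{2}$)
$c{\left(Y \right)} = -1$ ($c{\left(Y \right)} = 1^{2} \left(-1\right) = 1 \left(-1\right) = -1$)
$B{\left(A,j \right)} = \frac{197}{275}$ ($B{\left(A,j \right)} = \frac{34 + 163}{-1 + 276} = \frac{197}{275}$)
$\frac{1}{294531 + B{\left(200,833 \right)}} = \frac{1}{294531 + \frac{197}{275}} = \frac{1}{\frac{80996222}{275}} = \frac{275}{80996222}$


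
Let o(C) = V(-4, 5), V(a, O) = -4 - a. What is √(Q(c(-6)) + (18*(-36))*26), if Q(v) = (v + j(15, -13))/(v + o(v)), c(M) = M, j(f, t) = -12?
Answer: I*√16845 ≈ 129.79*I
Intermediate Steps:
o(C) = 0 (o(C) = -4 - 1*(-4) = -4 + 4 = 0)
Q(v) = (-12 + v)/v (Q(v) = (v - 12)/(v + 0) = (-12 + v)/v)
√(Q(c(-6)) + (18*(-36))*26) = √((-12 - 6)/(-6) + (18*(-36))*26) = √(-⅙*(-18) - 648*26) = √(3 - 16848) = √(-16845) = I*√16845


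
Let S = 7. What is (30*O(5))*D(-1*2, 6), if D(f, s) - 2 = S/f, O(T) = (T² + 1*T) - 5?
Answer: -1125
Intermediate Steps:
O(T) = -5 + T + T² (O(T) = (T² + T) - 5 = (T + T²) - 5 = -5 + T + T²)
D(f, s) = 2 + 7/f
(30*O(5))*D(-1*2, 6) = (30*(-5 + 5 + 5²))*(2 + 7/((-1*2))) = (30*(-5 + 5 + 25))*(2 + 7/(-2)) = (30*25)*(2 + 7*(-½)) = 750*(2 - 7/2) = 750*(-3/2) = -1125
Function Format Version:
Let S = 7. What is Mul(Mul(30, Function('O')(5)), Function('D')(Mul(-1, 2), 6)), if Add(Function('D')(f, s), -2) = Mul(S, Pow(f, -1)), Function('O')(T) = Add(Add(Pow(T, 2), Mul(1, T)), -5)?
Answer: -1125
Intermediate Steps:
Function('O')(T) = Add(-5, T, Pow(T, 2)) (Function('O')(T) = Add(Add(Pow(T, 2), T), -5) = Add(Add(T, Pow(T, 2)), -5) = Add(-5, T, Pow(T, 2)))
Function('D')(f, s) = Add(2, Mul(7, Pow(f, -1)))
Mul(Mul(30, Function('O')(5)), Function('D')(Mul(-1, 2), 6)) = Mul(Mul(30, Add(-5, 5, Pow(5, 2))), Add(2, Mul(7, Pow(Mul(-1, 2), -1)))) = Mul(Mul(30, Add(-5, 5, 25)), Add(2, Mul(7, Pow(-2, -1)))) = Mul(Mul(30, 25), Add(2, Mul(7, Rational(-1, 2)))) = Mul(750, Add(2, Rational(-7, 2))) = Mul(750, Rational(-3, 2)) = -1125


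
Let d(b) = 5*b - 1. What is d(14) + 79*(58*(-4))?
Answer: -18259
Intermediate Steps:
d(b) = -1 + 5*b
d(14) + 79*(58*(-4)) = (-1 + 5*14) + 79*(58*(-4)) = (-1 + 70) + 79*(-232) = 69 - 18328 = -18259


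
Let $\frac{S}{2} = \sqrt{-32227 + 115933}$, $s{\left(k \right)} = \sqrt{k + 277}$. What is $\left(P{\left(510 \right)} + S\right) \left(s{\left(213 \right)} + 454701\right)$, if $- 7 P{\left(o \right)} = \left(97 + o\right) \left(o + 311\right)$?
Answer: $- \frac{\left(454701 + 7 \sqrt{10}\right) \left(498347 - 14 \sqrt{83706}\right)}{7} \approx -3.211 \cdot 10^{10}$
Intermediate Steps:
$s{\left(k \right)} = \sqrt{277 + k}$
$P{\left(o \right)} = - \frac{\left(97 + o\right) \left(311 + o\right)}{7}$ ($P{\left(o \right)} = - \frac{\left(97 + o\right) \left(o + 311\right)}{7} = - \frac{\left(97 + o\right) \left(311 + o\right)}{7}$)
$S = 2 \sqrt{83706}$ ($S = 2 \sqrt{-32227 + 115933} = 2 \sqrt{83706} \approx 578.64$)
$\left(P{\left(510 \right)} + S\right) \left(s{\left(213 \right)} + 454701\right) = \left(\left(- \frac{30167}{7} - \frac{208080}{7} - \frac{510^{2}}{7}\right) + 2 \sqrt{83706}\right) \left(\sqrt{277 + 213} + 454701\right) = \left(\left(- \frac{30167}{7} - \frac{208080}{7} - \frac{260100}{7}\right) + 2 \sqrt{83706}\right) \left(\sqrt{490} + 454701\right) = \left(\left(- \frac{30167}{7} - \frac{208080}{7} - \frac{260100}{7}\right) + 2 \sqrt{83706}\right) \left(7 \sqrt{10} + 454701\right) = \left(- \frac{498347}{7} + 2 \sqrt{83706}\right) \left(454701 + 7 \sqrt{10}\right) = \left(454701 + 7 \sqrt{10}\right) \left(- \frac{498347}{7} + 2 \sqrt{83706}\right)$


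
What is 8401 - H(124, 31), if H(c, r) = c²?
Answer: -6975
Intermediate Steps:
8401 - H(124, 31) = 8401 - 1*124² = 8401 - 1*15376 = 8401 - 15376 = -6975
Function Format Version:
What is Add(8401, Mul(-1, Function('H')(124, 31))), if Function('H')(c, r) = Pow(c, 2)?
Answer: -6975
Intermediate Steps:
Add(8401, Mul(-1, Function('H')(124, 31))) = Add(8401, Mul(-1, Pow(124, 2))) = Add(8401, Mul(-1, 15376)) = Add(8401, -15376) = -6975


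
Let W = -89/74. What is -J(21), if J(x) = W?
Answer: 89/74 ≈ 1.2027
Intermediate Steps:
W = -89/74 (W = -89*1/74 = -89/74 ≈ -1.2027)
J(x) = -89/74
-J(21) = -1*(-89/74) = 89/74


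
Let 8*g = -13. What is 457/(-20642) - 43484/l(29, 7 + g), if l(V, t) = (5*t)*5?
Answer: -7181265099/22190150 ≈ -323.62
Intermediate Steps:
g = -13/8 (g = (⅛)*(-13) = -13/8 ≈ -1.6250)
l(V, t) = 25*t
457/(-20642) - 43484/l(29, 7 + g) = 457/(-20642) - 43484*1/(25*(7 - 13/8)) = 457*(-1/20642) - 43484/(25*(43/8)) = -457/20642 - 43484/1075/8 = -457/20642 - 43484*8/1075 = -457/20642 - 347872/1075 = -7181265099/22190150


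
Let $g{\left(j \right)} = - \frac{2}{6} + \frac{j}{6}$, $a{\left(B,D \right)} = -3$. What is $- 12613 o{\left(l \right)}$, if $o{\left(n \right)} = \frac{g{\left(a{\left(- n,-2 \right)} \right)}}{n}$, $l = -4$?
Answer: $- \frac{63065}{24} \approx -2627.7$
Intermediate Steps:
$g{\left(j \right)} = - \frac{1}{3} + \frac{j}{6}$ ($g{\left(j \right)} = \left(-2\right) \frac{1}{6} + j \frac{1}{6} = - \frac{1}{3} + \frac{j}{6}$)
$o{\left(n \right)} = - \frac{5}{6 n}$ ($o{\left(n \right)} = \frac{- \frac{1}{3} + \frac{1}{6} \left(-3\right)}{n} = \frac{- \frac{1}{3} - \frac{1}{2}}{n} = - \frac{5}{6 n}$)
$- 12613 o{\left(l \right)} = - 12613 \left(- \frac{5}{6 \left(-4\right)}\right) = - 12613 \left(\left(- \frac{5}{6}\right) \left(- \frac{1}{4}\right)\right) = \left(-12613\right) \frac{5}{24} = - \frac{63065}{24}$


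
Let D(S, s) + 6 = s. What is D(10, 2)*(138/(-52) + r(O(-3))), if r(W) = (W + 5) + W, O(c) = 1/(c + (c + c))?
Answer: -994/117 ≈ -8.4957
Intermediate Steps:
D(S, s) = -6 + s
O(c) = 1/(3*c) (O(c) = 1/(c + 2*c) = 1/(3*c))
r(W) = 5 + 2*W (r(W) = (5 + W) + W = 5 + 2*W)
D(10, 2)*(138/(-52) + r(O(-3))) = (-6 + 2)*(138/(-52) + (5 + 2*((1/3)/(-3)))) = -4*(138*(-1/52) + (5 + 2*((1/3)*(-1/3)))) = -4*(-69/26 + (5 + 2*(-1/9))) = -4*(-69/26 + (5 - 2/9)) = -4*(-69/26 + 43/9) = -4*497/234 = -994/117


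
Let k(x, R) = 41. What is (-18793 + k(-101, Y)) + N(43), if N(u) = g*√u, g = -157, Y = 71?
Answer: -18752 - 157*√43 ≈ -19782.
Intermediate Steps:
N(u) = -157*√u
(-18793 + k(-101, Y)) + N(43) = (-18793 + 41) - 157*√43 = -18752 - 157*√43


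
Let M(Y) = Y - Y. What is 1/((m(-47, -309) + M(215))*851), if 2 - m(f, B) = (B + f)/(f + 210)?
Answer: 163/580382 ≈ 0.00028085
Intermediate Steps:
m(f, B) = 2 - (B + f)/(210 + f) (m(f, B) = 2 - (B + f)/(f + 210) = 2 - (B + f)/(210 + f))
M(Y) = 0
1/((m(-47, -309) + M(215))*851) = 1/(((420 - 47 - 1*(-309))/(210 - 47) + 0)*851) = (1/851)/((420 - 47 + 309)/163 + 0) = (1/851)/((1/163)*682 + 0) = (1/851)/(682/163 + 0) = (1/851)/(682/163) = (163/682)*(1/851) = 163/580382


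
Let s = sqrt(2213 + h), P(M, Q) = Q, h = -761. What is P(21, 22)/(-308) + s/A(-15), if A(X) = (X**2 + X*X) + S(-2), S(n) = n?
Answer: -1/14 + 11*sqrt(3)/224 ≈ 0.013627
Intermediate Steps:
A(X) = -2 + 2*X**2 (A(X) = (X**2 + X*X) - 2 = (X**2 + X**2) - 2 = 2*X**2 - 2 = -2 + 2*X**2)
s = 22*sqrt(3) (s = sqrt(2213 - 761) = sqrt(1452) = 22*sqrt(3) ≈ 38.105)
P(21, 22)/(-308) + s/A(-15) = 22/(-308) + (22*sqrt(3))/(-2 + 2*(-15)**2) = 22*(-1/308) + (22*sqrt(3))/(-2 + 2*225) = -1/14 + (22*sqrt(3))/(-2 + 450) = -1/14 + (22*sqrt(3))/448 = -1/14 + (22*sqrt(3))*(1/448) = -1/14 + 11*sqrt(3)/224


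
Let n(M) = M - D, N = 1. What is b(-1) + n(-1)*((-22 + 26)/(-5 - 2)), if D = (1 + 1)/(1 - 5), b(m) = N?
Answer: 9/7 ≈ 1.2857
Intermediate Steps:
b(m) = 1
D = -1/2 (D = 2/(-4) = 2*(-1/4) = -1/2 ≈ -0.50000)
n(M) = 1/2 + M (n(M) = M - 1*(-1/2) = M + 1/2 = 1/2 + M)
b(-1) + n(-1)*((-22 + 26)/(-5 - 2)) = 1 + (1/2 - 1)*((-22 + 26)/(-5 - 2)) = 1 - 2/(-7) = 1 - 2*(-1)/7 = 1 - 1/2*(-4/7) = 1 + 2/7 = 9/7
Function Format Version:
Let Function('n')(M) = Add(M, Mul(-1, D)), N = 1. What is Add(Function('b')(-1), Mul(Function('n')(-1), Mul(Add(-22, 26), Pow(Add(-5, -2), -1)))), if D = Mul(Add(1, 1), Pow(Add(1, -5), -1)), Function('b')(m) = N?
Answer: Rational(9, 7) ≈ 1.2857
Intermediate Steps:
Function('b')(m) = 1
D = Rational(-1, 2) (D = Mul(2, Pow(-4, -1)) = Mul(2, Rational(-1, 4)) = Rational(-1, 2) ≈ -0.50000)
Function('n')(M) = Add(Rational(1, 2), M) (Function('n')(M) = Add(M, Mul(-1, Rational(-1, 2))) = Add(M, Rational(1, 2)) = Add(Rational(1, 2), M))
Add(Function('b')(-1), Mul(Function('n')(-1), Mul(Add(-22, 26), Pow(Add(-5, -2), -1)))) = Add(1, Mul(Add(Rational(1, 2), -1), Mul(Add(-22, 26), Pow(Add(-5, -2), -1)))) = Add(1, Mul(Rational(-1, 2), Mul(4, Pow(-7, -1)))) = Add(1, Mul(Rational(-1, 2), Mul(4, Rational(-1, 7)))) = Add(1, Mul(Rational(-1, 2), Rational(-4, 7))) = Add(1, Rational(2, 7)) = Rational(9, 7)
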